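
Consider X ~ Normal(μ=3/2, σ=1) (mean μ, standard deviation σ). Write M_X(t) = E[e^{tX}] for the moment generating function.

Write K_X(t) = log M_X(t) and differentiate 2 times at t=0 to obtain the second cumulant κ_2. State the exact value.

M_X(t) = e^(t^2/2 + 3*t/2)
K_X(t) = log M_X(t) = t^2/2 + 3*t/2
K^(2)(t) = 1

κ_2 = K^(2)(0) = 1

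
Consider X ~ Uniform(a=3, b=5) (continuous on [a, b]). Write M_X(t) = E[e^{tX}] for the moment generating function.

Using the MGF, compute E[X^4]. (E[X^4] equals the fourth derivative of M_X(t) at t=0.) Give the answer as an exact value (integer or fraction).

E[X^4] = D^4[M](0) = 1441/5

M_X(t) = (e^(5*t) - e^(3*t))/(2*t)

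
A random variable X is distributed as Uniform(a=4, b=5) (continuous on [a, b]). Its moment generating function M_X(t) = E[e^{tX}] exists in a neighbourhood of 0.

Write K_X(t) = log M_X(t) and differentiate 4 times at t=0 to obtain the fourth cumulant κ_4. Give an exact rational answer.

κ_4 = D^4[K](0) = -1/120

M_X(t) = (e^(5*t) - e^(4*t))/t
K_X(t) = log M_X(t) = -log(t) + log(e^(5*t) - e^(4*t))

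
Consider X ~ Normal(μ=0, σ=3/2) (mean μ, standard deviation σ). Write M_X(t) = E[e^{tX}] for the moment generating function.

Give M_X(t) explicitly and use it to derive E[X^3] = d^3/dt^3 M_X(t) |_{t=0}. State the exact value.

E[X^3] = d^3M/dt^3 |_{t=0} = 0

M_X(t) = e^(9*t^2/8)
dM/dt = 9*t*e^(9*t^2/8)/4
d^2M/dt^2 = 81*t^2*e^(9*t^2/8)/16 + 9*e^(9*t^2/8)/4
d^3M/dt^3 = 729*t^3*e^(9*t^2/8)/64 + 243*t*e^(9*t^2/8)/16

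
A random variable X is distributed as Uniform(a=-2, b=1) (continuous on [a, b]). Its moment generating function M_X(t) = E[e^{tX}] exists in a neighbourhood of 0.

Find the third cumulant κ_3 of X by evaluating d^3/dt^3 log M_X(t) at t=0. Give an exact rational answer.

κ_3 = K′′′(0) = 0

M_X(t) = (e^(t) - e^(-2*t))/(3*t)
K_X(t) = log M_X(t) = -log(t) + log(e^(t) - e^(-2*t)) - log(3)
K′(t) = (t*e^(3*t) + 2*t - e^(3*t) + 1)/(t*e^(3*t) - t)
K′′(t) = (-9*t^2*e^(3*t) + e^(6*t) - 2*e^(3*t) + 1)/(t^2*e^(6*t) - 2*t^2*e^(3*t) + t^2)
K′′′(t) = (27*t^3*e^(6*t) + 27*t^3*e^(3*t) - 2*e^(9*t) + 6*e^(6*t) - 6*e^(3*t) + 2)/(t^3*e^(9*t) - 3*t^3*e^(6*t) + 3*t^3*e^(3*t) - t^3)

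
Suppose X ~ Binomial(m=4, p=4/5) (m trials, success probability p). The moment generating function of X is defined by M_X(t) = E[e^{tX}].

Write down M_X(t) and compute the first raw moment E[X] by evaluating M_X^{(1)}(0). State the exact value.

M_X(t) = (4*e^(t)/5 + 1/5)^4
M′(t) = 1024*e^(4*t)/625 + 768*e^(3*t)/625 + 192*e^(2*t)/625 + 16*e^(t)/625

E[X] = M′(0) = 16/5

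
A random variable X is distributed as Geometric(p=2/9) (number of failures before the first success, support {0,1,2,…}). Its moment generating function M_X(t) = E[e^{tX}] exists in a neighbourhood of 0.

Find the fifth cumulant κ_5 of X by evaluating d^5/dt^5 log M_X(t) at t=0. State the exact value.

κ_5 = K^(5)(0) = 23940

M_X(t) = 2/(9*(1 - 7*e^(t)/9))
K_X(t) = log M_X(t) = -log(1 - 7*e^(t)/9) - 2*log(3) + log(2)
K^(5)(t) = (-21609*e^(4*t) - 305613*e^(3*t) - 392931*e^(2*t) - 45927*e^(t))/(16807*e^(5*t) - 108045*e^(4*t) + 277830*e^(3*t) - 357210*e^(2*t) + 229635*e^(t) - 59049)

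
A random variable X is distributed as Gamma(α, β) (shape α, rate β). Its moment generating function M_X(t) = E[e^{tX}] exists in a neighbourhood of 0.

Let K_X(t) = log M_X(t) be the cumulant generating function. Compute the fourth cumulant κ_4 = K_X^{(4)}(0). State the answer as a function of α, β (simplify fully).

κ_4 = K′′′′(0) = 6*α/β^4

M_X(t) = (β/(β - t))^α
K_X(t) = log M_X(t) = α*(log(β) - log(β - t))
K′(t) = -α/(-β + t)
K′′(t) = α/(β^2 - 2*β*t + t^2)
K′′′(t) = -2*α/(-β^3 + 3*β^2*t - 3*β*t^2 + t^3)
K′′′′(t) = 6*α/(β^4 - 4*β^3*t + 6*β^2*t^2 - 4*β*t^3 + t^4)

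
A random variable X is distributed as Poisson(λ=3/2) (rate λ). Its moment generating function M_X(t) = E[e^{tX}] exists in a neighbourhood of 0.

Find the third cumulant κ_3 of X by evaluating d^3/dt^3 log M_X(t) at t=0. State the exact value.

κ_3 = d^3K/dt^3 |_{t=0} = 3/2

M_X(t) = e^(3*e^(t)/2 - 3/2)
K_X(t) = log M_X(t) = 3*e^(t)/2 - 3/2
dK/dt = 3*e^(t)/2
d^2K/dt^2 = 3*e^(t)/2
d^3K/dt^3 = 3*e^(t)/2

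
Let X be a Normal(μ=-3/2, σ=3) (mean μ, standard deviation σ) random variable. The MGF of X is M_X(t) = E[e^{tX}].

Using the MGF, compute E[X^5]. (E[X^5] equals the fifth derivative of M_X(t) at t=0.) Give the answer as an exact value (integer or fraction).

E[X^5] = M^(5)(0) = -68283/32

M_X(t) = e^(9*t^2/2 - 3*t/2)
M^(5)(t) = (1889568*t^5*e^(9*t^2/2) - 1574640*t^4*e^(9*t^2/2) + 2624400*t^3*e^(9*t^2/2) - 1137240*t^2*e^(9*t^2/2) + 532170*t*e^(9*t^2/2) - 68283*e^(9*t^2/2))*e^(-3*t/2)/32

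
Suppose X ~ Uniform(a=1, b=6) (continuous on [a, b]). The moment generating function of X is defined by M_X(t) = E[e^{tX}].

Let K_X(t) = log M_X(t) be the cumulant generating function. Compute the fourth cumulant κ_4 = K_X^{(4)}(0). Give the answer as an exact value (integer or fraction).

κ_4 = K′′′′(0) = -125/24

M_X(t) = (e^(6*t) - e^(t))/(5*t)
K_X(t) = log M_X(t) = -log(t) + log(e^(6*t) - e^(t)) - log(5)
K′(t) = (6*t*e^(5*t) - t - e^(5*t) + 1)/(t*e^(5*t) - t)
K′′(t) = (-25*t^2*e^(5*t) + e^(10*t) - 2*e^(5*t) + 1)/(t^2*e^(10*t) - 2*t^2*e^(5*t) + t^2)
K′′′(t) = (125*t^3*e^(10*t) + 125*t^3*e^(5*t) - 2*e^(15*t) + 6*e^(10*t) - 6*e^(5*t) + 2)/(t^3*e^(15*t) - 3*t^3*e^(10*t) + 3*t^3*e^(5*t) - t^3)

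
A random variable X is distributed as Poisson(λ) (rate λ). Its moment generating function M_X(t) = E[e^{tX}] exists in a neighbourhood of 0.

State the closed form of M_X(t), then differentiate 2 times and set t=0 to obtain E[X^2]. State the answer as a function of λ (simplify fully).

M_X(t) = e^(λ*(e^(t) - 1))
M′(t) = λ*e^(-λ)*e^(t)*e^(λ*e^(t))
M′′(t) = (λ^2*e^(2*t)*e^(λ*e^(t)) + λ*e^(t)*e^(λ*e^(t)))*e^(-λ)

E[X^2] = M′′(0) = λ*(λ + 1)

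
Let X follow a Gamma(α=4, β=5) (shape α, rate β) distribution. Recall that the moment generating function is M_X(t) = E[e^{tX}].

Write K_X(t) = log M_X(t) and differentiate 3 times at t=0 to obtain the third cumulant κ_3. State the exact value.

M_X(t) = 625/(5 - t)^4
K_X(t) = log M_X(t) = -4*log(5 - t) + 4*log(5)
dK/dt = -4/(t - 5)
d^2K/dt^2 = 4/(t^2 - 10*t + 25)
d^3K/dt^3 = -8/(t^3 - 15*t^2 + 75*t - 125)

κ_3 = d^3K/dt^3 |_{t=0} = 8/125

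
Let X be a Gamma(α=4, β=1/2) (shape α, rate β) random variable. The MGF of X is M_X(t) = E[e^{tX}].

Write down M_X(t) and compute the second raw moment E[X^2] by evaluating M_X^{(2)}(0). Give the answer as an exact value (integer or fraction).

E[X^2] = D^2[M](0) = 80

M_X(t) = 1/(16*(1/2 - t)^4)
D^2[M](t) = 80/(64*t^6 - 192*t^5 + 240*t^4 - 160*t^3 + 60*t^2 - 12*t + 1)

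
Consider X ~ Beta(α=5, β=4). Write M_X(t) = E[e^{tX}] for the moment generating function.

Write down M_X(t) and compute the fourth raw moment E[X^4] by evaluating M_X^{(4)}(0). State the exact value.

M_X(t) = ₁F₁(5; 9; t)
D^4[M](t) = 14*₁F₁(9; 13; t)/99

E[X^4] = D^4[M](0) = 14/99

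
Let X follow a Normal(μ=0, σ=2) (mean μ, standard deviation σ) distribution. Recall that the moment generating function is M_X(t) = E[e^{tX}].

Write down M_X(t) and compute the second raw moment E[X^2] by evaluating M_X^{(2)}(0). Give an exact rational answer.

M_X(t) = e^(2*t^2)
D^2[M](t) = 16*t^2*e^(2*t^2) + 4*e^(2*t^2)

E[X^2] = D^2[M](0) = 4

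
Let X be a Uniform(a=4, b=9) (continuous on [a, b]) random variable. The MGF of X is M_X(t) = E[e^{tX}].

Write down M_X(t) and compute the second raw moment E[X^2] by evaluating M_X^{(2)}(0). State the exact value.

M_X(t) = (e^(9*t) - e^(4*t))/(5*t)
M′(t) = (9*t*e^(9*t) - 4*t*e^(4*t) - e^(9*t) + e^(4*t))/(5*t^2)
M′′(t) = (81*t^2*e^(9*t) - 16*t^2*e^(4*t) - 18*t*e^(9*t) + 8*t*e^(4*t) + 2*e^(9*t) - 2*e^(4*t))/(5*t^3)

E[X^2] = M′′(0) = 133/3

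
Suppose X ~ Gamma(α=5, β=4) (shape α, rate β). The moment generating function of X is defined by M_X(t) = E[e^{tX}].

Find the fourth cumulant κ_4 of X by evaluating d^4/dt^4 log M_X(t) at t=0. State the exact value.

κ_4 = K′′′′(0) = 15/128

M_X(t) = 1024/(4 - t)^5
K_X(t) = log M_X(t) = -5*log(4 - t) + 10*log(2)
K′(t) = -5/(t - 4)
K′′(t) = 5/(t^2 - 8*t + 16)
K′′′(t) = -10/(t^3 - 12*t^2 + 48*t - 64)
K′′′′(t) = 30/(t^4 - 16*t^3 + 96*t^2 - 256*t + 256)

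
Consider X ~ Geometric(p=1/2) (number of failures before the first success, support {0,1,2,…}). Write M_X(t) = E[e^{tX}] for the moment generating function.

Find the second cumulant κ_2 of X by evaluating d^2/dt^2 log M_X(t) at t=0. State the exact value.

κ_2 = K^(2)(0) = 2

M_X(t) = 1/(2*(1 - e^(t)/2))
K_X(t) = log M_X(t) = -log(1 - e^(t)/2) - log(2)
K^(2)(t) = 2*e^(t)/(e^(2*t) - 4*e^(t) + 4)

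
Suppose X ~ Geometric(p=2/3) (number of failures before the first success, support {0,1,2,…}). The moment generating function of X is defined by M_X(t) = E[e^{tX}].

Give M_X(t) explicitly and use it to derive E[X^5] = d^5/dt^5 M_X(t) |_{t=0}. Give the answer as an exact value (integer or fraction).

E[X^5] = D^5[M](0) = 91/2

M_X(t) = 2/(3*(1 - e^(t)/3))
D^5[M](t) = (2*e^(5*t) + 156*e^(4*t) + 1188*e^(3*t) + 1404*e^(2*t) + 162*e^(t))/(e^(6*t) - 18*e^(5*t) + 135*e^(4*t) - 540*e^(3*t) + 1215*e^(2*t) - 1458*e^(t) + 729)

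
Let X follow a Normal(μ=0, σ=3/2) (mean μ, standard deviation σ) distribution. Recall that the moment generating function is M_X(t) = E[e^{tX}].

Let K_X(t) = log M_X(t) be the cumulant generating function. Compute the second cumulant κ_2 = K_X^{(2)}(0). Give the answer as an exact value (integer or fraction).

κ_2 = K^(2)(0) = 9/4

M_X(t) = e^(9*t^2/8)
K_X(t) = log M_X(t) = 9*t^2/8
K^(2)(t) = 9/4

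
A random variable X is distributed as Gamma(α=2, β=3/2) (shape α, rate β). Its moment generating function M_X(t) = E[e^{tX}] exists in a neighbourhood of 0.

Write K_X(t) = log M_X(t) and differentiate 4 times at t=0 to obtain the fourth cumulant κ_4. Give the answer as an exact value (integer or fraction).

M_X(t) = 9/(4*(3/2 - t)^2)
K_X(t) = log M_X(t) = -2*log(3/2 - t) - 2*log(2) + 2*log(3)
D^4[K](t) = 192/(16*t^4 - 96*t^3 + 216*t^2 - 216*t + 81)

κ_4 = D^4[K](0) = 64/27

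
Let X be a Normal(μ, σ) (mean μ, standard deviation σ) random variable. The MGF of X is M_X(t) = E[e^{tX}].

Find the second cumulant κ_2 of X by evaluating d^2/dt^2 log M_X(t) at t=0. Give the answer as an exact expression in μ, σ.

M_X(t) = e^(μ*t + σ^2*t^2/2)
K_X(t) = log M_X(t) = μ*t + σ^2*t^2/2
D^2[K](t) = σ^2

κ_2 = D^2[K](0) = σ^2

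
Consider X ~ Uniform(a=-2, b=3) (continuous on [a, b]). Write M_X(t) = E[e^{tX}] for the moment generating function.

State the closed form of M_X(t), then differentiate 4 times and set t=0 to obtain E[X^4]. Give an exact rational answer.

E[X^4] = D^4[M](0) = 11

M_X(t) = (e^(3*t) - e^(-2*t))/(5*t)
D^4[M](t) = (81*t^4*e^(5*t) - 16*t^4 - 108*t^3*e^(5*t) - 32*t^3 + 108*t^2*e^(5*t) - 48*t^2 - 72*t*e^(5*t) - 48*t + 24*e^(5*t) - 24)*e^(-2*t)/(5*t^5)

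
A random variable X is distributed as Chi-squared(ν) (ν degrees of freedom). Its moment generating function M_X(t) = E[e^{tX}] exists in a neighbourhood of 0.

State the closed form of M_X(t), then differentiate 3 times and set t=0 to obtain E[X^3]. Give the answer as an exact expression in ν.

M_X(t) = (1 - 2*t)^(-ν/2)
M′(t) = -ν/(2*t*(1 - 2*t)^(ν/2) - (1 - 2*t)^(ν/2))
M′′(t) = (ν^2 + 2*ν)/(4*t^2*(1 - 2*t)^(ν/2) - 4*t*(1 - 2*t)^(ν/2) + (1 - 2*t)^(ν/2))
M′′′(t) = (-ν^3 - 6*ν^2 - 8*ν)/(8*t^3*(1 - 2*t)^(ν/2) - 12*t^2*(1 - 2*t)^(ν/2) + 6*t*(1 - 2*t)^(ν/2) - (1 - 2*t)^(ν/2))

E[X^3] = M′′′(0) = ν*(ν^2 + 6*ν + 8)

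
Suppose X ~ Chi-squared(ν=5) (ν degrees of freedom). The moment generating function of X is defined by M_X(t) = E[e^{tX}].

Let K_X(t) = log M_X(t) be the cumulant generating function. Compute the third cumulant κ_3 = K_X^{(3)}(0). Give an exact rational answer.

M_X(t) = (1 - 2*t)^(-5/2)
K_X(t) = log M_X(t) = -5*log(1 - 2*t)/2
D^3[K](t) = -40/(8*t^3 - 12*t^2 + 6*t - 1)

κ_3 = D^3[K](0) = 40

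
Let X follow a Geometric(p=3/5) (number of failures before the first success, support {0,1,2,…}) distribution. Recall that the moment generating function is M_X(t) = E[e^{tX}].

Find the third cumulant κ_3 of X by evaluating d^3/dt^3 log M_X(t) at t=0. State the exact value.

M_X(t) = 3/(5*(1 - 2*e^(t)/5))
K_X(t) = log M_X(t) = -log(1 - 2*e^(t)/5) - log(5) + log(3)
K^(3)(t) = (-20*e^(2*t) - 50*e^(t))/(8*e^(3*t) - 60*e^(2*t) + 150*e^(t) - 125)

κ_3 = K^(3)(0) = 70/27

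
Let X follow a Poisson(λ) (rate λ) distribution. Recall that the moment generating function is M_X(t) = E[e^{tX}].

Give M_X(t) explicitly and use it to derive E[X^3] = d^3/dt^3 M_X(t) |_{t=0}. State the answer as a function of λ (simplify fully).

E[X^3] = D^3[M](0) = λ*(λ^2 + 3*λ + 1)

M_X(t) = e^(λ*(e^(t) - 1))
D^3[M](t) = (λ^3*e^(3*t)*e^(λ*e^(t)) + 3*λ^2*e^(2*t)*e^(λ*e^(t)) + λ*e^(t)*e^(λ*e^(t)))*e^(-λ)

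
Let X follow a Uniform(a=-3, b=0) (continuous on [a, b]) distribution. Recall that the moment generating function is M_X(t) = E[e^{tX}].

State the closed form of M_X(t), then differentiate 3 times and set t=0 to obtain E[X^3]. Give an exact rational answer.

M_X(t) = (1 - e^(-3*t))/(3*t)
M^(3)(t) = (9*t^3 + 9*t^2 + 6*t - 2*e^(3*t) + 2)*e^(-3*t)/t^4

E[X^3] = M^(3)(0) = -27/4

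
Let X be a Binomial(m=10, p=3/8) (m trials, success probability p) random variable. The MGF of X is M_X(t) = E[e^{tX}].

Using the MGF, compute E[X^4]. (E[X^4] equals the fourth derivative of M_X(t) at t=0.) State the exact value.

E[X^4] = M′′′′(0) = 107475/256

M_X(t) = (3*e^(t)/8 + 5/8)^10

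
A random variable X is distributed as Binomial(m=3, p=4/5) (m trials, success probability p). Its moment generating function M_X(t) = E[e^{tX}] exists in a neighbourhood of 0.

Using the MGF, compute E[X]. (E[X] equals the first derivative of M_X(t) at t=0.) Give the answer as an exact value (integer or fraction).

M_X(t) = (4*e^(t)/5 + 1/5)^3
M′(t) = 192*e^(3*t)/125 + 96*e^(2*t)/125 + 12*e^(t)/125

E[X] = M′(0) = 12/5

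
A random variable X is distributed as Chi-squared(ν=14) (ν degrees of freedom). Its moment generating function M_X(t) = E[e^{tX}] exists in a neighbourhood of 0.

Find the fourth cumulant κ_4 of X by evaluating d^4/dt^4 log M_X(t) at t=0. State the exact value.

κ_4 = d^4K/dt^4 |_{t=0} = 672

M_X(t) = (1 - 2*t)^(-7)
K_X(t) = log M_X(t) = -7*log(1 - 2*t)
dK/dt = -14/(2*t - 1)
d^2K/dt^2 = 28/(4*t^2 - 4*t + 1)
d^3K/dt^3 = -112/(8*t^3 - 12*t^2 + 6*t - 1)
d^4K/dt^4 = 672/(16*t^4 - 32*t^3 + 24*t^2 - 8*t + 1)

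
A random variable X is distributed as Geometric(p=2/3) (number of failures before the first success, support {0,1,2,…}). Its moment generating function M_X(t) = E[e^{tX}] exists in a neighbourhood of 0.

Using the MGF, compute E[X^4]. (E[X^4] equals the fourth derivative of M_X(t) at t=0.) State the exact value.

M_X(t) = 2/(3*(1 - e^(t)/3))
M′(t) = 2*e^(t)/(e^(2*t) - 6*e^(t) + 9)
M′′(t) = (-2*e^(2*t) - 6*e^(t))/(e^(3*t) - 9*e^(2*t) + 27*e^(t) - 27)
M′′′(t) = (2*e^(3*t) + 24*e^(2*t) + 18*e^(t))/(e^(4*t) - 12*e^(3*t) + 54*e^(2*t) - 108*e^(t) + 81)
M′′′′(t) = (-2*e^(4*t) - 66*e^(3*t) - 198*e^(2*t) - 54*e^(t))/(e^(5*t) - 15*e^(4*t) + 90*e^(3*t) - 270*e^(2*t) + 405*e^(t) - 243)

E[X^4] = M′′′′(0) = 10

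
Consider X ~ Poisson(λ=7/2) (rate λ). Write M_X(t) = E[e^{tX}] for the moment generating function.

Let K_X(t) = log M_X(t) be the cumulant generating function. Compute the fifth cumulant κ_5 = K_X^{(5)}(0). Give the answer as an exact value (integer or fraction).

M_X(t) = e^(7*e^(t)/2 - 7/2)
K_X(t) = log M_X(t) = 7*e^(t)/2 - 7/2
K′(t) = 7*e^(t)/2
K′′(t) = 7*e^(t)/2
K′′′(t) = 7*e^(t)/2
K′′′′(t) = 7*e^(t)/2
K′′′′′(t) = 7*e^(t)/2

κ_5 = K′′′′′(0) = 7/2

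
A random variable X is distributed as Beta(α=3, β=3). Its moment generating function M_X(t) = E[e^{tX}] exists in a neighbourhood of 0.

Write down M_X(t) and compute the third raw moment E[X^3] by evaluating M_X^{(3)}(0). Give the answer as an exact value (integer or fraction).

M_X(t) = ₁F₁(3; 6; t)
D^3[M](t) = 5*₁F₁(6; 9; t)/28

E[X^3] = D^3[M](0) = 5/28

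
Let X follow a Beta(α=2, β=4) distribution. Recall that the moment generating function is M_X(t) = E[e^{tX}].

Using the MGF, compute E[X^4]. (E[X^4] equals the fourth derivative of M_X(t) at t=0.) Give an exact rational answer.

E[X^4] = D^4[M](0) = 5/126

M_X(t) = ₁F₁(2; 6; t)
D^4[M](t) = 5*₁F₁(6; 10; t)/126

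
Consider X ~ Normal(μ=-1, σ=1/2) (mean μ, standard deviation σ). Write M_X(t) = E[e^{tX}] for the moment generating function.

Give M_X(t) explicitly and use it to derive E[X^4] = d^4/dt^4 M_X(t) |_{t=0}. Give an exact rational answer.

E[X^4] = d^4M/dt^4 |_{t=0} = 43/16

M_X(t) = e^(t^2/8 - t)
dM/dt = t*e^(-t)*e^(t^2/8)/4 - e^(-t)*e^(t^2/8)
d^2M/dt^2 = (t^2*e^(t^2/8) - 8*t*e^(t^2/8) + 20*e^(t^2/8))*e^(-t)/16
d^3M/dt^3 = (t^3*e^(t^2/8) - 12*t^2*e^(t^2/8) + 60*t*e^(t^2/8) - 112*e^(t^2/8))*e^(-t)/64
d^4M/dt^4 = (t^4*e^(t^2/8) - 16*t^3*e^(t^2/8) + 120*t^2*e^(t^2/8) - 448*t*e^(t^2/8) + 688*e^(t^2/8))*e^(-t)/256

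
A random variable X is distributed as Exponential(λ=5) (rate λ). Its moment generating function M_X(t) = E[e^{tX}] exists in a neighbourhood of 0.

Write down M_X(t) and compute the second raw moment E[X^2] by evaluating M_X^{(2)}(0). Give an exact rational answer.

E[X^2] = M^(2)(0) = 2/25

M_X(t) = 5/(5 - t)
M^(2)(t) = -10/(t^3 - 15*t^2 + 75*t - 125)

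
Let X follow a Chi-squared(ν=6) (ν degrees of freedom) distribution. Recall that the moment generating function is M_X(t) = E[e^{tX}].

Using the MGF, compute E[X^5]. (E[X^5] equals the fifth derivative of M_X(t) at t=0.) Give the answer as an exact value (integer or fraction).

M_X(t) = (1 - 2*t)^(-3)
M′(t) = 6/(16*t^4 - 32*t^3 + 24*t^2 - 8*t + 1)
M′′(t) = -48/(32*t^5 - 80*t^4 + 80*t^3 - 40*t^2 + 10*t - 1)
M′′′(t) = 480/(64*t^6 - 192*t^5 + 240*t^4 - 160*t^3 + 60*t^2 - 12*t + 1)
M′′′′(t) = -5760/(128*t^7 - 448*t^6 + 672*t^5 - 560*t^4 + 280*t^3 - 84*t^2 + 14*t - 1)
M′′′′′(t) = 80640/(256*t^8 - 1024*t^7 + 1792*t^6 - 1792*t^5 + 1120*t^4 - 448*t^3 + 112*t^2 - 16*t + 1)

E[X^5] = M′′′′′(0) = 80640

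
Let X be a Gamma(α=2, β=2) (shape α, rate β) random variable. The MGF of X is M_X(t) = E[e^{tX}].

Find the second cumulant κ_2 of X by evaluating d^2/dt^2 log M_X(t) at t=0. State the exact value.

κ_2 = d^2K/dt^2 |_{t=0} = 1/2

M_X(t) = 4/(2 - t)^2
K_X(t) = log M_X(t) = -2*log(2 - t) + 2*log(2)
dK/dt = -2/(t - 2)
d^2K/dt^2 = 2/(t^2 - 4*t + 4)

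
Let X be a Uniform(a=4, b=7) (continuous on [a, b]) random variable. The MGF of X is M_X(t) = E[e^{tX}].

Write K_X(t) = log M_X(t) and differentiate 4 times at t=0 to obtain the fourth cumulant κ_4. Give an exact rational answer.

κ_4 = d^4K/dt^4 |_{t=0} = -27/40

M_X(t) = (e^(7*t) - e^(4*t))/(3*t)
K_X(t) = log M_X(t) = -log(t) + log(e^(7*t) - e^(4*t)) - log(3)
dK/dt = (7*t*e^(3*t) - 4*t - e^(3*t) + 1)/(t*e^(3*t) - t)
d^2K/dt^2 = (-9*t^2*e^(3*t) + e^(6*t) - 2*e^(3*t) + 1)/(t^2*e^(6*t) - 2*t^2*e^(3*t) + t^2)
d^3K/dt^3 = (27*t^3*e^(6*t) + 27*t^3*e^(3*t) - 2*e^(9*t) + 6*e^(6*t) - 6*e^(3*t) + 2)/(t^3*e^(9*t) - 3*t^3*e^(6*t) + 3*t^3*e^(3*t) - t^3)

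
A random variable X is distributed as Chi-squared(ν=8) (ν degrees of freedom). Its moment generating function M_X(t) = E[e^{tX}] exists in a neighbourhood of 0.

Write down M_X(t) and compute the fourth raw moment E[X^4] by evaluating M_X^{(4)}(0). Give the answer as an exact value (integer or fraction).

E[X^4] = M^(4)(0) = 13440

M_X(t) = (1 - 2*t)^(-4)
M^(4)(t) = 13440/(256*t^8 - 1024*t^7 + 1792*t^6 - 1792*t^5 + 1120*t^4 - 448*t^3 + 112*t^2 - 16*t + 1)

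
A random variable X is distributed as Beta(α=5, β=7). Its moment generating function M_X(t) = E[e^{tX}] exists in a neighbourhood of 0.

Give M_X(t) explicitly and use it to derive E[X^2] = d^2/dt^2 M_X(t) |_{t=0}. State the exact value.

M_X(t) = ₁F₁(5; 12; t)
D^2[M](t) = 5*₁F₁(7; 14; t)/26

E[X^2] = D^2[M](0) = 5/26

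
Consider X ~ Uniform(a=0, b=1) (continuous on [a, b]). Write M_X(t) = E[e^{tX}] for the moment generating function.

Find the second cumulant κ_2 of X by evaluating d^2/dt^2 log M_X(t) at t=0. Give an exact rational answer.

M_X(t) = (e^(t) - 1)/t
K_X(t) = log M_X(t) = -log(t) + log(e^(t) - 1)
K^(2)(t) = (-t^2*e^(t) + e^(2*t) - 2*e^(t) + 1)/(t^2*e^(2*t) - 2*t^2*e^(t) + t^2)

κ_2 = K^(2)(0) = 1/12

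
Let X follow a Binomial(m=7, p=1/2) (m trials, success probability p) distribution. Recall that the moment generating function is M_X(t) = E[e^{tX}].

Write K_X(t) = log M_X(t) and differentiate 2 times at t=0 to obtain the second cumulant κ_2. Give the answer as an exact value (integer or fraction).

κ_2 = D^2[K](0) = 7/4

M_X(t) = (e^(t)/2 + 1/2)^7
K_X(t) = log M_X(t) = 7*log(e^(t)/2 + 1/2)
D^2[K](t) = 7*e^(t)/(e^(2*t) + 2*e^(t) + 1)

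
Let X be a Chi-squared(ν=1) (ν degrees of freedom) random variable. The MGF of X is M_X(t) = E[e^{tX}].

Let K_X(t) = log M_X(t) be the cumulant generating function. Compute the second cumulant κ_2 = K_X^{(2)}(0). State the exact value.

κ_2 = d^2K/dt^2 |_{t=0} = 2

M_X(t) = 1/√(1 - 2*t)
K_X(t) = log M_X(t) = -log(1 - 2*t)/2
dK/dt = -1/(2*t - 1)
d^2K/dt^2 = 2/(4*t^2 - 4*t + 1)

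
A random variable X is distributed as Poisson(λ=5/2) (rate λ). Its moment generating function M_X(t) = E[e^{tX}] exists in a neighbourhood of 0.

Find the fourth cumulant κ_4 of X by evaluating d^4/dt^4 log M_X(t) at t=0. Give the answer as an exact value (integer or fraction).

κ_4 = K^(4)(0) = 5/2

M_X(t) = e^(5*e^(t)/2 - 5/2)
K_X(t) = log M_X(t) = 5*e^(t)/2 - 5/2
K^(4)(t) = 5*e^(t)/2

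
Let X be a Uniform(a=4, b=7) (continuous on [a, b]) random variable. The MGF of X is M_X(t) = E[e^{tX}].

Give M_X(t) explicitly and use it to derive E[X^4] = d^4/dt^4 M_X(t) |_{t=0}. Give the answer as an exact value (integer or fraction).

E[X^4] = D^4[M](0) = 5261/5

M_X(t) = (e^(7*t) - e^(4*t))/(3*t)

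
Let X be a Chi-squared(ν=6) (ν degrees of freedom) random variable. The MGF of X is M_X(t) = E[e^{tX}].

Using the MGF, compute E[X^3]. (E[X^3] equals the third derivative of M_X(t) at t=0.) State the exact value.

E[X^3] = M^(3)(0) = 480

M_X(t) = (1 - 2*t)^(-3)
M^(3)(t) = 480/(64*t^6 - 192*t^5 + 240*t^4 - 160*t^3 + 60*t^2 - 12*t + 1)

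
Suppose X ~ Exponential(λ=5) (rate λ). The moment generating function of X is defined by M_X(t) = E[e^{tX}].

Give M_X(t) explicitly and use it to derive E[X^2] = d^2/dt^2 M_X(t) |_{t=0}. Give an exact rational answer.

E[X^2] = d^2M/dt^2 |_{t=0} = 2/25

M_X(t) = 5/(5 - t)
dM/dt = 5/(t^2 - 10*t + 25)
d^2M/dt^2 = -10/(t^3 - 15*t^2 + 75*t - 125)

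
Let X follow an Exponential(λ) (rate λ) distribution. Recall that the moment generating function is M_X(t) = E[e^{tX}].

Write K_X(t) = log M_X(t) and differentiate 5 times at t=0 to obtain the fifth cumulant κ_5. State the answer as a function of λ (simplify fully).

κ_5 = K^(5)(0) = 24/λ^5

M_X(t) = λ/(λ - t)
K_X(t) = log M_X(t) = log(λ) - log(λ - t)
K^(5)(t) = -24/(-λ^5 + 5*λ^4*t - 10*λ^3*t^2 + 10*λ^2*t^3 - 5*λ*t^4 + t^5)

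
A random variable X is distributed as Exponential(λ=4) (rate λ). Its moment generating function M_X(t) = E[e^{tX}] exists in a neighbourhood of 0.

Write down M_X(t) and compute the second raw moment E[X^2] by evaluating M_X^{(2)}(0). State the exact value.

M_X(t) = 4/(4 - t)
M^(2)(t) = -8/(t^3 - 12*t^2 + 48*t - 64)

E[X^2] = M^(2)(0) = 1/8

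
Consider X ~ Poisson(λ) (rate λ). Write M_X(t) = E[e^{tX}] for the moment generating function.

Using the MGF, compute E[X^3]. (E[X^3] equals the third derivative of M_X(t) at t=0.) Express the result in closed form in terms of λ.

M_X(t) = e^(λ*(e^(t) - 1))
M^(3)(t) = (λ^3*e^(3*t)*e^(λ*e^(t)) + 3*λ^2*e^(2*t)*e^(λ*e^(t)) + λ*e^(t)*e^(λ*e^(t)))*e^(-λ)

E[X^3] = M^(3)(0) = λ*(λ^2 + 3*λ + 1)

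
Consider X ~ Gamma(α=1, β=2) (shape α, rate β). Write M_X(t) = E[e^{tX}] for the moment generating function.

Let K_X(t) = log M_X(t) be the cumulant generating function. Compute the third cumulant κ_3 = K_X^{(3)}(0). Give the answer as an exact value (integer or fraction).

κ_3 = K^(3)(0) = 1/4

M_X(t) = 2/(2 - t)
K_X(t) = log M_X(t) = -log(2 - t) + log(2)
K^(3)(t) = -2/(t^3 - 6*t^2 + 12*t - 8)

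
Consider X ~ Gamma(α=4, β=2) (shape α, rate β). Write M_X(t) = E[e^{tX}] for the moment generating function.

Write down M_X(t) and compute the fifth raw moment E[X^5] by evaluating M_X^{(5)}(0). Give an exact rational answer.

E[X^5] = M^(5)(0) = 210

M_X(t) = 16/(2 - t)^4
M^(5)(t) = -107520/(t^9 - 18*t^8 + 144*t^7 - 672*t^6 + 2016*t^5 - 4032*t^4 + 5376*t^3 - 4608*t^2 + 2304*t - 512)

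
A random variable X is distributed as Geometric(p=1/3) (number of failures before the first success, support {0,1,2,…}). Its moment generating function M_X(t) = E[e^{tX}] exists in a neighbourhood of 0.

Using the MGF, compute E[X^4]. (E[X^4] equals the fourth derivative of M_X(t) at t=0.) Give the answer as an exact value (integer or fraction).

E[X^4] = M^(4)(0) = 730

M_X(t) = 1/(3*(1 - 2*e^(t)/3))
M^(4)(t) = (-16*e^(4*t) - 264*e^(3*t) - 396*e^(2*t) - 54*e^(t))/(32*e^(5*t) - 240*e^(4*t) + 720*e^(3*t) - 1080*e^(2*t) + 810*e^(t) - 243)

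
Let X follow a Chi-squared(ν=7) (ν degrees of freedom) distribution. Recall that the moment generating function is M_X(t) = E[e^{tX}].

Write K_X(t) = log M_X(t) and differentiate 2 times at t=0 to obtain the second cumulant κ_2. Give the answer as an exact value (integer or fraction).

M_X(t) = (1 - 2*t)^(-7/2)
K_X(t) = log M_X(t) = -7*log(1 - 2*t)/2
K′(t) = -7/(2*t - 1)
K′′(t) = 14/(4*t^2 - 4*t + 1)

κ_2 = K′′(0) = 14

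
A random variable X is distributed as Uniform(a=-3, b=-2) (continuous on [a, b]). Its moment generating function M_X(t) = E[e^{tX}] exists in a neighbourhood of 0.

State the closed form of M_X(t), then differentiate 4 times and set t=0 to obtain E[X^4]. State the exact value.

M_X(t) = (e^(-2*t) - e^(-3*t))/t
M^(4)(t) = (16*t^4*e^(t) - 81*t^4 + 32*t^3*e^(t) - 108*t^3 + 48*t^2*e^(t) - 108*t^2 + 48*t*e^(t) - 72*t + 24*e^(t) - 24)*e^(-3*t)/t^5

E[X^4] = M^(4)(0) = 211/5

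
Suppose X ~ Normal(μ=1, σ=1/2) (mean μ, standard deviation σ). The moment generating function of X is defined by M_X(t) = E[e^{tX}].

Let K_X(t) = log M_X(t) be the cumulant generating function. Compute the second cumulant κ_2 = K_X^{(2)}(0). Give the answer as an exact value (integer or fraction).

κ_2 = D^2[K](0) = 1/4

M_X(t) = e^(t^2/8 + t)
K_X(t) = log M_X(t) = t^2/8 + t
D^2[K](t) = 1/4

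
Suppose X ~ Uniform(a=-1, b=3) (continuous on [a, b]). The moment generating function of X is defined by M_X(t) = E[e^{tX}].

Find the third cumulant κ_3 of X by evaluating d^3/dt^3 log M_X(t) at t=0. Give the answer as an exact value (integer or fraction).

κ_3 = K^(3)(0) = 0

M_X(t) = (e^(3*t) - e^(-t))/(4*t)
K_X(t) = log M_X(t) = -log(t) + log(e^(3*t) - e^(-t)) - 2*log(2)
K^(3)(t) = (64*t^3*e^(8*t) + 64*t^3*e^(4*t) - 2*e^(12*t) + 6*e^(8*t) - 6*e^(4*t) + 2)/(t^3*e^(12*t) - 3*t^3*e^(8*t) + 3*t^3*e^(4*t) - t^3)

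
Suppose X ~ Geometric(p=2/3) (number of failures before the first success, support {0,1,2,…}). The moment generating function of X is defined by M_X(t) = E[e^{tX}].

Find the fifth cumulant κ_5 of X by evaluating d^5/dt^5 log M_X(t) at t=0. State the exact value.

M_X(t) = 2/(3*(1 - e^(t)/3))
K_X(t) = log M_X(t) = -log(1 - e^(t)/3) - log(3) + log(2)
K′(t) = -e^(t)/(e^(t) - 3)
K′′(t) = 3*e^(t)/(e^(2*t) - 6*e^(t) + 9)
K′′′(t) = (-3*e^(2*t) - 9*e^(t))/(e^(3*t) - 9*e^(2*t) + 27*e^(t) - 27)
K′′′′(t) = (3*e^(3*t) + 36*e^(2*t) + 27*e^(t))/(e^(4*t) - 12*e^(3*t) + 54*e^(2*t) - 108*e^(t) + 81)
K′′′′′(t) = (-3*e^(4*t) - 99*e^(3*t) - 297*e^(2*t) - 81*e^(t))/(e^(5*t) - 15*e^(4*t) + 90*e^(3*t) - 270*e^(2*t) + 405*e^(t) - 243)

κ_5 = K′′′′′(0) = 15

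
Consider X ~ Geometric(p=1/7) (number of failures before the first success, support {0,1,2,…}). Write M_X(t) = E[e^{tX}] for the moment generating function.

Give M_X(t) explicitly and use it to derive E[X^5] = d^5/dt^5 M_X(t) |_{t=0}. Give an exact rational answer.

M_X(t) = 1/(7*(1 - 6*e^(t)/7))
dM/dt = 6*e^(t)/(36*e^(2*t) - 84*e^(t) + 49)
d^2M/dt^2 = (-36*e^(2*t) - 42*e^(t))/(216*e^(3*t) - 756*e^(2*t) + 882*e^(t) - 343)
d^3M/dt^3 = (216*e^(3*t) + 1008*e^(2*t) + 294*e^(t))/(1296*e^(4*t) - 6048*e^(3*t) + 10584*e^(2*t) - 8232*e^(t) + 2401)
d^4M/dt^4 = (-1296*e^(4*t) - 16632*e^(3*t) - 19404*e^(2*t) - 2058*e^(t))/(7776*e^(5*t) - 45360*e^(4*t) + 105840*e^(3*t) - 123480*e^(2*t) + 72030*e^(t) - 16807)

E[X^5] = d^5M/dt^5 |_{t=0} = 1277646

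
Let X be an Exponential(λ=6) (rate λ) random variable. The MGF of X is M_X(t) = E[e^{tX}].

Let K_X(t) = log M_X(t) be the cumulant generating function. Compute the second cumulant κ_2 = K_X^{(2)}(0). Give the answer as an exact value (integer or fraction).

M_X(t) = 6/(6 - t)
K_X(t) = log M_X(t) = -log(6 - t) + log(6)
K′(t) = -1/(t - 6)
K′′(t) = 1/(t^2 - 12*t + 36)

κ_2 = K′′(0) = 1/36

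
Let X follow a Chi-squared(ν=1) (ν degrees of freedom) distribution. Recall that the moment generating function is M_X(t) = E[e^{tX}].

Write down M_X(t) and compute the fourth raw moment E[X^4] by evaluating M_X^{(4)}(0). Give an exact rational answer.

M_X(t) = 1/√(1 - 2*t)
D^4[M](t) = 105/(16*t^4*√(1 - 2*t) - 32*t^3*√(1 - 2*t) + 24*t^2*√(1 - 2*t) - 8*t*√(1 - 2*t) + √(1 - 2*t))

E[X^4] = D^4[M](0) = 105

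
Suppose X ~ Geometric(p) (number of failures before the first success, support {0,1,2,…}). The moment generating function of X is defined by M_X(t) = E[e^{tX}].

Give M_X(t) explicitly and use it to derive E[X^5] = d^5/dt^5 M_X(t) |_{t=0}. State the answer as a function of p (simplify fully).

E[X^5] = D^5[M](0) = -1 + 31/p - 180/p^2 + 390/p^3 - 360/p^4 + 120/p^5

M_X(t) = p/(-(1 - p)*e^(t) + 1)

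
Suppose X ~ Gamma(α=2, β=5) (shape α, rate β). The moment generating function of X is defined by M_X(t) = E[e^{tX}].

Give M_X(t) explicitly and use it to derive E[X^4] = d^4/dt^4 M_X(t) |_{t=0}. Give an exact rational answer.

E[X^4] = M′′′′(0) = 24/125

M_X(t) = 25/(5 - t)^2
M′(t) = -50/(t^3 - 15*t^2 + 75*t - 125)
M′′(t) = 150/(t^4 - 20*t^3 + 150*t^2 - 500*t + 625)
M′′′(t) = -600/(t^5 - 25*t^4 + 250*t^3 - 1250*t^2 + 3125*t - 3125)
M′′′′(t) = 3000/(t^6 - 30*t^5 + 375*t^4 - 2500*t^3 + 9375*t^2 - 18750*t + 15625)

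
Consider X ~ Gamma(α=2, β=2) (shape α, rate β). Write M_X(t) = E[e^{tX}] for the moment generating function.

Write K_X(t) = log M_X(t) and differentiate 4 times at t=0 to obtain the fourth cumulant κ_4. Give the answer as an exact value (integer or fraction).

M_X(t) = 4/(2 - t)^2
K_X(t) = log M_X(t) = -2*log(2 - t) + 2*log(2)
K^(4)(t) = 12/(t^4 - 8*t^3 + 24*t^2 - 32*t + 16)

κ_4 = K^(4)(0) = 3/4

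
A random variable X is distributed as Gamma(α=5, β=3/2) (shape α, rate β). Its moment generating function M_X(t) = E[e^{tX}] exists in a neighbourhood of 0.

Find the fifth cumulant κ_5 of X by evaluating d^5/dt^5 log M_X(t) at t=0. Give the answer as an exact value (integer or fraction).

M_X(t) = 243/(32*(3/2 - t)^5)
K_X(t) = log M_X(t) = -5*log(3/2 - t) - 5*log(2) + 5*log(3)
K^(5)(t) = -3840/(32*t^5 - 240*t^4 + 720*t^3 - 1080*t^2 + 810*t - 243)

κ_5 = K^(5)(0) = 1280/81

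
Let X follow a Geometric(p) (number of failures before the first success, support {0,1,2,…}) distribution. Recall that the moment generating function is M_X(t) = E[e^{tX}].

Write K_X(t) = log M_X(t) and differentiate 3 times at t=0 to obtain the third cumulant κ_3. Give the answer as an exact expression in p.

κ_3 = D^3[K](0) = (p^2 - 3*p + 2)/p^3

M_X(t) = p/(-(1 - p)*e^(t) + 1)
K_X(t) = log M_X(t) = log(p) - log(-(1 - p)*e^(t) + 1)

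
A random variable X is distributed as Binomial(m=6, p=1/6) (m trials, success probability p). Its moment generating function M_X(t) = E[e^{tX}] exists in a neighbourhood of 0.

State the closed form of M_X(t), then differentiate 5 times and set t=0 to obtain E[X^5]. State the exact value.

E[X^5] = M^(5)(0) = 817/27

M_X(t) = (e^(t)/6 + 5/6)^6
M^(5)(t) = e^(6*t)/6 + 15625*e^(5*t)/7776 + 2000*e^(4*t)/243 + 625*e^(3*t)/48 + 3125*e^(2*t)/486 + 3125*e^(t)/7776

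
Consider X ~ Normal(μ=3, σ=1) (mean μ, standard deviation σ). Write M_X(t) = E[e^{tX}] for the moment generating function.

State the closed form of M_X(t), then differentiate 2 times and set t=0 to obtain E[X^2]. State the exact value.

E[X^2] = M′′(0) = 10

M_X(t) = e^(t^2/2 + 3*t)
M′(t) = t*e^(3*t)*e^(t^2/2) + 3*e^(3*t)*e^(t^2/2)
M′′(t) = t^2*e^(3*t)*e^(t^2/2) + 6*t*e^(3*t)*e^(t^2/2) + 10*e^(3*t)*e^(t^2/2)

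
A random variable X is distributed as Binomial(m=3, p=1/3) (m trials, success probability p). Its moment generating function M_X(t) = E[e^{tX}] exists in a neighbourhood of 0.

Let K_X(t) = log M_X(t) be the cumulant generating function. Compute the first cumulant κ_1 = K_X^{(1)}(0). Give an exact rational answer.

M_X(t) = (e^(t)/3 + 2/3)^3
K_X(t) = log M_X(t) = 3*log(e^(t)/3 + 2/3)
K′(t) = 3*e^(t)/(e^(t) + 2)

κ_1 = K′(0) = 1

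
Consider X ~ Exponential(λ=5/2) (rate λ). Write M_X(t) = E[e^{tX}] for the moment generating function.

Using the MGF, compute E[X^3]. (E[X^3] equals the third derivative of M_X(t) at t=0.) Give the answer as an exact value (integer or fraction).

M_X(t) = 5/(2*(5/2 - t))
D^3[M](t) = 240/(16*t^4 - 160*t^3 + 600*t^2 - 1000*t + 625)

E[X^3] = D^3[M](0) = 48/125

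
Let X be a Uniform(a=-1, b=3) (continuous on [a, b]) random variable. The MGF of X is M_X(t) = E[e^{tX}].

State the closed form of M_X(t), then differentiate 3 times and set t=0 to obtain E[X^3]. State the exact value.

E[X^3] = M^(3)(0) = 5

M_X(t) = (e^(3*t) - e^(-t))/(4*t)
M^(3)(t) = (27*t^3*e^(4*t) + t^3 - 27*t^2*e^(4*t) + 3*t^2 + 18*t*e^(4*t) + 6*t - 6*e^(4*t) + 6)*e^(-t)/(4*t^4)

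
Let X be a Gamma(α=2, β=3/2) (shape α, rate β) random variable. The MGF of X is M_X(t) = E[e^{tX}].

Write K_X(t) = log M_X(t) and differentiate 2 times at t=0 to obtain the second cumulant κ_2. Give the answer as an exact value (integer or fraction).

M_X(t) = 9/(4*(3/2 - t)^2)
K_X(t) = log M_X(t) = -2*log(3/2 - t) - 2*log(2) + 2*log(3)
dK/dt = -4/(2*t - 3)
d^2K/dt^2 = 8/(4*t^2 - 12*t + 9)

κ_2 = d^2K/dt^2 |_{t=0} = 8/9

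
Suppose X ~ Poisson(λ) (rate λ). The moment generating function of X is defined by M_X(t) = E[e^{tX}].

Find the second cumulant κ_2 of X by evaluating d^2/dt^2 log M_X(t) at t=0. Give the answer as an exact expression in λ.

M_X(t) = e^(λ*(e^(t) - 1))
K_X(t) = log M_X(t) = λ*(e^(t) - 1)
K′(t) = λ*e^(t)
K′′(t) = λ*e^(t)

κ_2 = K′′(0) = λ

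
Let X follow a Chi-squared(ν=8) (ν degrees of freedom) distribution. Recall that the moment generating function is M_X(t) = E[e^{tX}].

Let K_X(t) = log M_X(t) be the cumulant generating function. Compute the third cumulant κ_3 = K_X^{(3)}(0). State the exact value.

κ_3 = d^3K/dt^3 |_{t=0} = 64

M_X(t) = (1 - 2*t)^(-4)
K_X(t) = log M_X(t) = -4*log(1 - 2*t)
dK/dt = -8/(2*t - 1)
d^2K/dt^2 = 16/(4*t^2 - 4*t + 1)
d^3K/dt^3 = -64/(8*t^3 - 12*t^2 + 6*t - 1)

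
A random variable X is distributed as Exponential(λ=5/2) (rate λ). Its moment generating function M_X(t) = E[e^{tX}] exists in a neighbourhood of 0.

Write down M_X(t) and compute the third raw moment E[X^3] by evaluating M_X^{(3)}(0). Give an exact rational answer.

M_X(t) = 5/(2*(5/2 - t))
D^3[M](t) = 240/(16*t^4 - 160*t^3 + 600*t^2 - 1000*t + 625)

E[X^3] = D^3[M](0) = 48/125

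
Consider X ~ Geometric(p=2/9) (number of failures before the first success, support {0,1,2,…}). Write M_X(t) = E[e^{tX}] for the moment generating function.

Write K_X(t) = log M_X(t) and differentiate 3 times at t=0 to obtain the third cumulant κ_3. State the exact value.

M_X(t) = 2/(9*(1 - 7*e^(t)/9))
K_X(t) = log M_X(t) = -log(1 - 7*e^(t)/9) - 2*log(3) + log(2)
K^(3)(t) = (-441*e^(2*t) - 567*e^(t))/(343*e^(3*t) - 1323*e^(2*t) + 1701*e^(t) - 729)

κ_3 = K^(3)(0) = 126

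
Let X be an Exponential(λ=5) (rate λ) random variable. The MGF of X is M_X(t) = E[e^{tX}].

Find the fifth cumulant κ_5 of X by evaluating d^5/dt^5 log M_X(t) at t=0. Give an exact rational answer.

M_X(t) = 5/(5 - t)
K_X(t) = log M_X(t) = -log(5 - t) + log(5)
D^5[K](t) = -24/(t^5 - 25*t^4 + 250*t^3 - 1250*t^2 + 3125*t - 3125)

κ_5 = D^5[K](0) = 24/3125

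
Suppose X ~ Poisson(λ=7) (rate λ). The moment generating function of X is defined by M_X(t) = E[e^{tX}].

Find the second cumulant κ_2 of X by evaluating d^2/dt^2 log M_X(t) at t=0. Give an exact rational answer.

M_X(t) = e^(7*e^(t) - 7)
K_X(t) = log M_X(t) = 7*e^(t) - 7
K′(t) = 7*e^(t)
K′′(t) = 7*e^(t)

κ_2 = K′′(0) = 7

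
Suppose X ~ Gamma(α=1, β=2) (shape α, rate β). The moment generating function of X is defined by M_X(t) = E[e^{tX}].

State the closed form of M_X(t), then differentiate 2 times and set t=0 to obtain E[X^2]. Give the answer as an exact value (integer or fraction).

M_X(t) = 2/(2 - t)
dM/dt = 2/(t^2 - 4*t + 4)
d^2M/dt^2 = -4/(t^3 - 6*t^2 + 12*t - 8)

E[X^2] = d^2M/dt^2 |_{t=0} = 1/2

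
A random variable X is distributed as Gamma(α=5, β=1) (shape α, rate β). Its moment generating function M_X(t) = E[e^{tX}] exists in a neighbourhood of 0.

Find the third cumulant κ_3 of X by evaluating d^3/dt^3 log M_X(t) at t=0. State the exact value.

M_X(t) = (1 - t)^(-5)
K_X(t) = log M_X(t) = -5*log(1 - t)
D^3[K](t) = -10/(t^3 - 3*t^2 + 3*t - 1)

κ_3 = D^3[K](0) = 10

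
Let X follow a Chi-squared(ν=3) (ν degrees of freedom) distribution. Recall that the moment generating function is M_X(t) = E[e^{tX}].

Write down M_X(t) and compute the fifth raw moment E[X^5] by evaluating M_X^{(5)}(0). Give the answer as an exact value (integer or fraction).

E[X^5] = d^5M/dt^5 |_{t=0} = 10395

M_X(t) = (1 - 2*t)^(-3/2)
dM/dt = 3/(4*t^2*√(1 - 2*t) - 4*t*√(1 - 2*t) + √(1 - 2*t))
d^2M/dt^2 = -15/(8*t^3*√(1 - 2*t) - 12*t^2*√(1 - 2*t) + 6*t*√(1 - 2*t) - √(1 - 2*t))
d^3M/dt^3 = 105/(16*t^4*√(1 - 2*t) - 32*t^3*√(1 - 2*t) + 24*t^2*√(1 - 2*t) - 8*t*√(1 - 2*t) + √(1 - 2*t))
d^4M/dt^4 = -945/(32*t^5*√(1 - 2*t) - 80*t^4*√(1 - 2*t) + 80*t^3*√(1 - 2*t) - 40*t^2*√(1 - 2*t) + 10*t*√(1 - 2*t) - √(1 - 2*t))
d^5M/dt^5 = 10395/(64*t^6*√(1 - 2*t) - 192*t^5*√(1 - 2*t) + 240*t^4*√(1 - 2*t) - 160*t^3*√(1 - 2*t) + 60*t^2*√(1 - 2*t) - 12*t*√(1 - 2*t) + √(1 - 2*t))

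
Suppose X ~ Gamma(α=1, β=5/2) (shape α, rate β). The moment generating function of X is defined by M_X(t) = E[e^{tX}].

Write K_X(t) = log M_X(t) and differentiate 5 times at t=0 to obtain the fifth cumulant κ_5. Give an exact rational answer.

M_X(t) = 5/(2*(5/2 - t))
K_X(t) = log M_X(t) = -log(5/2 - t) - log(2) + log(5)
dK/dt = -2/(2*t - 5)
d^2K/dt^2 = 4/(4*t^2 - 20*t + 25)
d^3K/dt^3 = -16/(8*t^3 - 60*t^2 + 150*t - 125)
d^4K/dt^4 = 96/(16*t^4 - 160*t^3 + 600*t^2 - 1000*t + 625)
d^5K/dt^5 = -768/(32*t^5 - 400*t^4 + 2000*t^3 - 5000*t^2 + 6250*t - 3125)

κ_5 = d^5K/dt^5 |_{t=0} = 768/3125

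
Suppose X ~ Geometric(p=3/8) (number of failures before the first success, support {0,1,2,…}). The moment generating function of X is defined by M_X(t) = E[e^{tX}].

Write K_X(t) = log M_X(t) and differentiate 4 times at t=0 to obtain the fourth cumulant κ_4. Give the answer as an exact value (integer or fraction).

κ_4 = D^4[K](0) = 3320/27

M_X(t) = 3/(8*(1 - 5*e^(t)/8))
K_X(t) = log M_X(t) = -log(1 - 5*e^(t)/8) - 3*log(2) + log(3)
D^4[K](t) = (1000*e^(3*t) + 6400*e^(2*t) + 2560*e^(t))/(625*e^(4*t) - 4000*e^(3*t) + 9600*e^(2*t) - 10240*e^(t) + 4096)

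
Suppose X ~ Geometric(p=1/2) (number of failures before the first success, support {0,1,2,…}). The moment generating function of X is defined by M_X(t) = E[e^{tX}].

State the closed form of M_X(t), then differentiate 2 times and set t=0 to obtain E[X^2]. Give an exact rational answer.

E[X^2] = D^2[M](0) = 3

M_X(t) = 1/(2*(1 - e^(t)/2))
D^2[M](t) = (-e^(2*t) - 2*e^(t))/(e^(3*t) - 6*e^(2*t) + 12*e^(t) - 8)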